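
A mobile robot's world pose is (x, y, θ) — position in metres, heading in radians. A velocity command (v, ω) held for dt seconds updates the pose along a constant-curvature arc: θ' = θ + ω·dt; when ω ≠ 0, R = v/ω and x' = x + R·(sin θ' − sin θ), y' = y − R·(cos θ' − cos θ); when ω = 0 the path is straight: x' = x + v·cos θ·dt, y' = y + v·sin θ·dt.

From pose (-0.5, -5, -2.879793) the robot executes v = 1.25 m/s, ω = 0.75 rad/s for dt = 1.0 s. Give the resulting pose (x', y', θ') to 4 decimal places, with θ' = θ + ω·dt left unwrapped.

(-1.4816, -5.7260, -2.1298)

θ' = -2.8798 + 0.75·1.0 = -2.1298
R = v/ω = 1.25/0.75 = 1.6667
x' = -0.5 + 1.6667·(sin -2.1298 − sin -2.8798) = -1.4816
y' = -5 − 1.6667·(cos -2.1298 − cos -2.8798) = -5.7260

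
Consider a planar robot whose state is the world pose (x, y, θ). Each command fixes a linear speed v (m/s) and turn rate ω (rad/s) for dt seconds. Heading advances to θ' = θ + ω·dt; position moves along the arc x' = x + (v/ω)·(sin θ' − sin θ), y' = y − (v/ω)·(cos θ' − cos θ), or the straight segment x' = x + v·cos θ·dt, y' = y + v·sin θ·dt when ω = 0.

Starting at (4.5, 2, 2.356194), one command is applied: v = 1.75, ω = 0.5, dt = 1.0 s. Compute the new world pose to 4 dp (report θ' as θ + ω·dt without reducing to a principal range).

(3.0105, 2.8836, 2.8562)

θ' = 2.3562 + 0.5·1.0 = 2.8562
R = v/ω = 1.75/0.5 = 3.5000
x' = 4.5 + 3.5000·(sin 2.8562 − sin 2.3562) = 3.0105
y' = 2 − 3.5000·(cos 2.8562 − cos 2.3562) = 2.8836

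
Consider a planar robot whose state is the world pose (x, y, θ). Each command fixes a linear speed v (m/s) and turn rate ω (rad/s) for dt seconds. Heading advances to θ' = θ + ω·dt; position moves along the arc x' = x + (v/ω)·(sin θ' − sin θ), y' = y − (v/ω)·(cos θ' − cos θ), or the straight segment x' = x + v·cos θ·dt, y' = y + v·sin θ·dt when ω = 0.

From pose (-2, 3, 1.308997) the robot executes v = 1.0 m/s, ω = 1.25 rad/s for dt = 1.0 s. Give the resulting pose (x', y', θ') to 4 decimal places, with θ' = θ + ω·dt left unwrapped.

(-2.3326, 3.8751, 2.5590)

θ' = 1.3090 + 1.25·1.0 = 2.5590
R = v/ω = 1.0/1.25 = 0.8000
x' = -2 + 0.8000·(sin 2.5590 − sin 1.3090) = -2.3326
y' = 3 − 0.8000·(cos 2.5590 − cos 1.3090) = 3.8751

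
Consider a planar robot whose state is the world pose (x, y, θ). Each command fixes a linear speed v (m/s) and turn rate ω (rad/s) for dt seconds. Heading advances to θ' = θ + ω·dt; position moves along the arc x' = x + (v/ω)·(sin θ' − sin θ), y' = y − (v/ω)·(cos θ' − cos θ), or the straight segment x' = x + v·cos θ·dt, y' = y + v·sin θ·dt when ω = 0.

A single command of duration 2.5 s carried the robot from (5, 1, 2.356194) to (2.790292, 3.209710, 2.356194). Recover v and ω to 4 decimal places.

v = 1.2500, ω = 0.0000

Δθ = 2.356194 − 2.356194 = 0.000000
ω = Δθ/dt = 0.000000/2.5 = 0.0000
ω = 0 → v = (Δx·cos θ + Δy·sin θ)/dt = 1.2500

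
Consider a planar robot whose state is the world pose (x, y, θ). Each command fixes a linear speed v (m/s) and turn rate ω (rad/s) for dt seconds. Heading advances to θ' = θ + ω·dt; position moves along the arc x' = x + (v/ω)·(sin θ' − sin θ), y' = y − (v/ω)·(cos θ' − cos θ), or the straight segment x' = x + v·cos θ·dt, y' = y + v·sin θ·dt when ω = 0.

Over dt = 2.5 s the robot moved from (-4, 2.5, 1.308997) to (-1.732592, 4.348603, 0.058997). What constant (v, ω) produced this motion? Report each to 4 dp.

Δθ = 0.058997 − 1.308997 = -1.250000
ω = Δθ/dt = -1.250000/2.5 = -0.5000
R = Δx/(sin θ' − sin θ) = -2.5000
v = R·ω = -2.5000·-0.5000 = 1.2500

v = 1.2500, ω = -0.5000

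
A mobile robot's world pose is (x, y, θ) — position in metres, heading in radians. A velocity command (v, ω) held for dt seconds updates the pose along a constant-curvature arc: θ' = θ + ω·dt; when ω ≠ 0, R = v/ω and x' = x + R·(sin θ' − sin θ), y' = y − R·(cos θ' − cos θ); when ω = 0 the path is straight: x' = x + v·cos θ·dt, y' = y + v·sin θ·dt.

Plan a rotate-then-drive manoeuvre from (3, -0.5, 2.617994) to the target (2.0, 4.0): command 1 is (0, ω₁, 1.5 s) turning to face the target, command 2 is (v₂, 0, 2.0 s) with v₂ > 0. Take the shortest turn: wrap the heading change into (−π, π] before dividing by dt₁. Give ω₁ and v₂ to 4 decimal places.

heading to target = atan2(4−-0.5, 2−3) = 1.7895
Δθ = wrap(1.7895 − 2.6180) = -0.8285; ω₁ = Δθ/dt₁ = -0.5524
distance = √((2−3)² + (4−-0.5)²) = 4.6098; v₂ = distance/dt₂ = 2.3049

ω₁ = -0.5524, v₂ = 2.3049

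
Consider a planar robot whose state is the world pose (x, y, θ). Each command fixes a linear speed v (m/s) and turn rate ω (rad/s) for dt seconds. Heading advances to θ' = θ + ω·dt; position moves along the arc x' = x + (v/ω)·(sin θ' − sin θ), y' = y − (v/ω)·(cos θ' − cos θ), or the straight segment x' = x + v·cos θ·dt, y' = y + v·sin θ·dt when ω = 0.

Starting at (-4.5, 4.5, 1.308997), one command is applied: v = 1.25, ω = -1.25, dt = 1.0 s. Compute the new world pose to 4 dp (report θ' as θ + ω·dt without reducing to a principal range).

(-3.5930, 5.2394, 0.0590)

θ' = 1.3090 + -1.25·1.0 = 0.0590
R = v/ω = 1.25/-1.25 = -1.0000
x' = -4.5 + -1.0000·(sin 0.0590 − sin 1.3090) = -3.5930
y' = 4.5 − -1.0000·(cos 0.0590 − cos 1.3090) = 5.2394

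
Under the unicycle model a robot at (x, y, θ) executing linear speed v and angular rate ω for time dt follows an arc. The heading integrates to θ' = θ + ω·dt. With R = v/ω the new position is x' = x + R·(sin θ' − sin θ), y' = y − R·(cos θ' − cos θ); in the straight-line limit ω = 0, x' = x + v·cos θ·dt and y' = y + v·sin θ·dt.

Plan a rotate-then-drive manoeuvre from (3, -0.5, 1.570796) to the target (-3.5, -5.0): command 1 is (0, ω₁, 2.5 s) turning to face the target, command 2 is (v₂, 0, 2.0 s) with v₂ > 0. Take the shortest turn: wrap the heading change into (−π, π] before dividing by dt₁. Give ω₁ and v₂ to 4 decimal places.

heading to target = atan2(-5−-0.5, -3.5−3) = -2.5360
Δθ = wrap(-2.5360 − 1.5708) = 2.1763; ω₁ = Δθ/dt₁ = 0.8705
distance = √((-3.5−3)² + (-5−-0.5)²) = 7.9057; v₂ = distance/dt₂ = 3.9528

ω₁ = 0.8705, v₂ = 3.9528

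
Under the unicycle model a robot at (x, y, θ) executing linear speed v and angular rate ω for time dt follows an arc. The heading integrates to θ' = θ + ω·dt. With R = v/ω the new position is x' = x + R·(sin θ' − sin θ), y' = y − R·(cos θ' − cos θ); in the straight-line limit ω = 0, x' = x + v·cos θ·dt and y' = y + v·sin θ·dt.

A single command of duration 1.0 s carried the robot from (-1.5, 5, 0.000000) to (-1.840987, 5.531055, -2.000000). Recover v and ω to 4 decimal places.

Δθ = -2.000000 − 0.000000 = -2.000000
ω = Δθ/dt = -2.000000/1.0 = -2.0000
R = −Δy/(cos θ' − cos θ) = 0.3750
v = R·ω = 0.3750·-2.0000 = -0.7500

v = -0.7500, ω = -2.0000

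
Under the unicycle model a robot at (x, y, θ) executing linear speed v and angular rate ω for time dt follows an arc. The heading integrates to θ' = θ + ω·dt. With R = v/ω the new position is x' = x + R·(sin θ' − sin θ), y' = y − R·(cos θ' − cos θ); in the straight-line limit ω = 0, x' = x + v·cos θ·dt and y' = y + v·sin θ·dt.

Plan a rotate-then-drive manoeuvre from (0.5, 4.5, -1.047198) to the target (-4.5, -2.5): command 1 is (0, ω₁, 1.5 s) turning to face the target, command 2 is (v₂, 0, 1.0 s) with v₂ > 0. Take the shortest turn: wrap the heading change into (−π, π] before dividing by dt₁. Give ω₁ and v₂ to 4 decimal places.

ω₁ = -0.7626, v₂ = 8.6023

heading to target = atan2(-2.5−4.5, -4.5−0.5) = -2.1910
Δθ = wrap(-2.1910 − -1.0472) = -1.1438; ω₁ = Δθ/dt₁ = -0.7626
distance = √((-4.5−0.5)² + (-2.5−4.5)²) = 8.6023; v₂ = distance/dt₂ = 8.6023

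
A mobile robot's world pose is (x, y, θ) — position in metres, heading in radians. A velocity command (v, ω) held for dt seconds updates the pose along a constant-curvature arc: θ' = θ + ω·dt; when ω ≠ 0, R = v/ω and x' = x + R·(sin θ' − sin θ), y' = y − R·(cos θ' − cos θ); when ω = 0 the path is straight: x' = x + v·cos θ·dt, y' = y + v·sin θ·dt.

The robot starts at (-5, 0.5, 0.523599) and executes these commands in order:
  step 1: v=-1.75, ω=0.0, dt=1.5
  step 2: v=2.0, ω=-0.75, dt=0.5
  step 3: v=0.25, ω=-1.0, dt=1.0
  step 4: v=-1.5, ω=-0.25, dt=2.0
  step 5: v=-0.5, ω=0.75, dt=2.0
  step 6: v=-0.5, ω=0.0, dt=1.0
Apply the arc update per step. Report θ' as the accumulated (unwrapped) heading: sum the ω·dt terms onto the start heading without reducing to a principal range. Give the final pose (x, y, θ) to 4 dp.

step 1: θ'=0.5236 (straight) → pose (-7.2733, -0.8125, 0.5236)
step 2: θ'=0.1486 (R=-2.6667) → pose (-6.3348, -0.4846, 0.1486)
step 3: θ'=-0.8514 (R=-0.2500) → pose (-6.1097, -0.5671, -0.8514)
step 4: θ'=-1.3514 (R=6.0000) → pose (-7.4527, 2.0806, -1.3514)
step 5: θ'=0.1486 (R=-0.6667) → pose (-8.2021, 2.5948, 0.1486)
step 6: θ'=0.1486 (straight) → pose (-8.6966, 2.5208, 0.1486)

(-8.6966, 2.5208, 0.1486)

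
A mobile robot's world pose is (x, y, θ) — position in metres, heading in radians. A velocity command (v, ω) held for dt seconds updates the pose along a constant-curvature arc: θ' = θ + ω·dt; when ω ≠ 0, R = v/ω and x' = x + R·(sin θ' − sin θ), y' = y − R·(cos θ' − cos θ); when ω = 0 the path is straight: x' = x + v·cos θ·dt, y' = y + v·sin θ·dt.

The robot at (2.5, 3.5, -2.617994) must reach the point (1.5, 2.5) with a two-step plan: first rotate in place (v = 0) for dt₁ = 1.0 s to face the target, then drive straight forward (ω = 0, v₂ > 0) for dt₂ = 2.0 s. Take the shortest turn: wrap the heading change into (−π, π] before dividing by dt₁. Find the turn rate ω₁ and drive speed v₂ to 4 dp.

heading to target = atan2(2.5−3.5, 1.5−2.5) = -2.3562
Δθ = wrap(-2.3562 − -2.6180) = 0.2618; ω₁ = Δθ/dt₁ = 0.2618
distance = √((1.5−2.5)² + (2.5−3.5)²) = 1.4142; v₂ = distance/dt₂ = 0.7071

ω₁ = 0.2618, v₂ = 0.7071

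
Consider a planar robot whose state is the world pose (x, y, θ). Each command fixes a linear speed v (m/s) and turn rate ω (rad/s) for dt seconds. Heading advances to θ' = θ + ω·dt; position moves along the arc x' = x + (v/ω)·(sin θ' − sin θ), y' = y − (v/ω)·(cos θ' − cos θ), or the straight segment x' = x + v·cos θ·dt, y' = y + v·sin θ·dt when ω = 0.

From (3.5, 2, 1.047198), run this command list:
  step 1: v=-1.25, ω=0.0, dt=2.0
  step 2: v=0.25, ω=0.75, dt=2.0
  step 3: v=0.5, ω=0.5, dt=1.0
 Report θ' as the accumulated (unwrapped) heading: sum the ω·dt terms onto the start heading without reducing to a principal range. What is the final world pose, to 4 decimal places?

step 1: θ'=1.0472 (straight) → pose (2.2500, -0.1651, 1.0472)
step 2: θ'=2.5472 (R=0.3333) → pose (2.1480, 0.2778, 2.5472)
step 3: θ'=3.0472 (R=1.0000) → pose (1.6822, 0.4448, 3.0472)

(1.6822, 0.4448, 3.0472)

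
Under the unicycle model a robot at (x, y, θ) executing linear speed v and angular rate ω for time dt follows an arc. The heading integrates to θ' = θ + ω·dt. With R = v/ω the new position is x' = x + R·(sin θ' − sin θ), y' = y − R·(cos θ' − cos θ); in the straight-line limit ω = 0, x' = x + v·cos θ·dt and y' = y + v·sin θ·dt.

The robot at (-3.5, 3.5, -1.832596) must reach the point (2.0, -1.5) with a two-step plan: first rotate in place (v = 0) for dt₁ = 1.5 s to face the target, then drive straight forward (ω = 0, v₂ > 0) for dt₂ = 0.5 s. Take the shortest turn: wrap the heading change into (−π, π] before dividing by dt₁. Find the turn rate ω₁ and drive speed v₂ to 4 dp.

ω₁ = 0.7299, v₂ = 14.8661

heading to target = atan2(-1.5−3.5, 2−-3.5) = -0.7378
Δθ = wrap(-0.7378 − -1.8326) = 1.0948; ω₁ = Δθ/dt₁ = 0.7299
distance = √((2−-3.5)² + (-1.5−3.5)²) = 7.4330; v₂ = distance/dt₂ = 14.8661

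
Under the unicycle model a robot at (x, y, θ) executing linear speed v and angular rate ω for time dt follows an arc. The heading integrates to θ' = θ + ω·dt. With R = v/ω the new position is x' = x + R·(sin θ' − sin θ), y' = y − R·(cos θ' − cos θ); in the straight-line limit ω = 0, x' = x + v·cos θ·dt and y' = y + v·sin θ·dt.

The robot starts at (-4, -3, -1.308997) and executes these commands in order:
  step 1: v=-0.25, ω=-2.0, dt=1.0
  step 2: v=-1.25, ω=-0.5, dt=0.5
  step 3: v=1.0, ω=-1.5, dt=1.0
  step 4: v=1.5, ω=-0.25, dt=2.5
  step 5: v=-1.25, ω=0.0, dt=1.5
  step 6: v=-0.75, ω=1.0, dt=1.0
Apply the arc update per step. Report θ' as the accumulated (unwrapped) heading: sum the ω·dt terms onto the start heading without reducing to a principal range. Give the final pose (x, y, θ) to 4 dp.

step 1: θ'=-3.3090 (R=0.1250) → pose (-3.8584, -2.8444, -3.3090)
step 2: θ'=-3.5590 (R=2.5000) → pose (-3.2615, -3.0241, -3.5590)
step 3: θ'=-5.0590 (R=-0.6667) → pose (-3.6183, -2.1882, -5.0590)
step 4: θ'=-5.6840 (R=-6.0000) → pose (-1.3589, 0.7283, -5.6840)
step 5: θ'=-5.6840 (straight) → pose (-2.9073, -0.3291, -5.6840)
step 6: θ'=-4.6840 (R=-0.7500) → pose (-3.2340, -0.9698, -4.6840)

(-3.2340, -0.9698, -4.6840)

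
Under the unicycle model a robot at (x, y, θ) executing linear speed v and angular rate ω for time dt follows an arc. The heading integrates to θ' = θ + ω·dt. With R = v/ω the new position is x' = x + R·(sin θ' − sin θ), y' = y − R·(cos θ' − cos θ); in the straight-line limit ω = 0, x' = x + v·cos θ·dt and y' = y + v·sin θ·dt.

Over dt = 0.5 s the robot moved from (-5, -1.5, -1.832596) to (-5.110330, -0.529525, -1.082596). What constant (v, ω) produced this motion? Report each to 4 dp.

v = -2.0000, ω = 1.5000

Δθ = -1.082596 − -1.832596 = 0.750000
ω = Δθ/dt = 0.750000/0.5 = 1.5000
R = −Δy/(cos θ' − cos θ) = -1.3333
v = R·ω = -1.3333·1.5000 = -2.0000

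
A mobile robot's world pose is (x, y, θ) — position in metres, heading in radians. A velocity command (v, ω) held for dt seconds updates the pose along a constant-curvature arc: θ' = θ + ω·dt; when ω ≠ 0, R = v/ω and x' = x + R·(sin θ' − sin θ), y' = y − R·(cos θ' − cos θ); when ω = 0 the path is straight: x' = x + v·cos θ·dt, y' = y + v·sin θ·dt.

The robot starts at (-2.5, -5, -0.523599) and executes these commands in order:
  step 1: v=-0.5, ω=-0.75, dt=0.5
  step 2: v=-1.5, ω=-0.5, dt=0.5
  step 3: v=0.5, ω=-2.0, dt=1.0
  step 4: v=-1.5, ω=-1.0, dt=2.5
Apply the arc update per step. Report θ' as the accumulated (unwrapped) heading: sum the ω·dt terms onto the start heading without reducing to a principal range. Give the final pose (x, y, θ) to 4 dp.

(-2.4286, -7.2593, -5.6486)

step 1: θ'=-0.8986 (R=0.6667) → pose (-2.6883, -4.8378, -0.8986)
step 2: θ'=-1.1486 (R=3.0000) → pose (-3.0775, -4.1990, -1.1486)
step 3: θ'=-3.1486 (R=-0.2500) → pose (-3.3073, -4.5514, -3.1486)
step 4: θ'=-5.6486 (R=1.5000) → pose (-2.4286, -7.2593, -5.6486)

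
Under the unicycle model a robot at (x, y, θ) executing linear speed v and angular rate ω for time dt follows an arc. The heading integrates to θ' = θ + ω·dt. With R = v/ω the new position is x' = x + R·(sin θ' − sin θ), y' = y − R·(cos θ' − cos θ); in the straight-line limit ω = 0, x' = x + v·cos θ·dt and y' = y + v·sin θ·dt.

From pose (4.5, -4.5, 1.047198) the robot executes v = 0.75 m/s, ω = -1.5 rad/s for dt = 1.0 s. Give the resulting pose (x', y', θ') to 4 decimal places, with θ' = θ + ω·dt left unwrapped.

θ' = 1.0472 + -1.5·1.0 = -0.4528
R = v/ω = 0.75/-1.5 = -0.5000
x' = 4.5 + -0.5000·(sin -0.4528 − sin 1.0472) = 5.1518
y' = -4.5 − -0.5000·(cos -0.4528 − cos 1.0472) = -4.3004

(5.1518, -4.3004, -0.4528)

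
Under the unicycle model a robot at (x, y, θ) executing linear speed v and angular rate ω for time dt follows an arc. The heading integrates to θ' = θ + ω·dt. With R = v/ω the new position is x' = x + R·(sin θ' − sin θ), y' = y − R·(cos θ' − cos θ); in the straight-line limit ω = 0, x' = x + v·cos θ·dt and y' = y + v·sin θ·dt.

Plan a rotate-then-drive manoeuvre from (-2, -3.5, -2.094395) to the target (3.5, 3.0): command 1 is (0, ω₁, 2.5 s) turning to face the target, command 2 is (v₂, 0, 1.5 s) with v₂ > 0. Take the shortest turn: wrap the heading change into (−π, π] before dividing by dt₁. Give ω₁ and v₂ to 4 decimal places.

heading to target = atan2(3−-3.5, 3.5−-2) = 0.8685
Δθ = wrap(0.8685 − -2.0944) = 2.9629; ω₁ = Δθ/dt₁ = 1.1852
distance = √((3.5−-2)² + (3−-3.5)²) = 8.5147; v₂ = distance/dt₂ = 5.6765

ω₁ = 1.1852, v₂ = 5.6765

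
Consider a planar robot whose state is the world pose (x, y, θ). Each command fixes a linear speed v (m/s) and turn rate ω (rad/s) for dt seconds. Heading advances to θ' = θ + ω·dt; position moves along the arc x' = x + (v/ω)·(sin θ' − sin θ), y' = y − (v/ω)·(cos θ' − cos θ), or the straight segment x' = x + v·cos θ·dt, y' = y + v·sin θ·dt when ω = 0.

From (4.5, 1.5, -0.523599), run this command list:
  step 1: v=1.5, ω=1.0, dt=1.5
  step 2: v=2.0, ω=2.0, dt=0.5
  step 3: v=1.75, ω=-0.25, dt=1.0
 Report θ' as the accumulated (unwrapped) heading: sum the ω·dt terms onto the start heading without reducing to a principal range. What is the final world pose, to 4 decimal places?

(6.0997, 4.5908, 1.7264)

step 1: θ'=0.9764 (R=1.5000) → pose (6.4927, 1.9590, 0.9764)
step 2: θ'=1.9764 (R=1.0000) → pose (6.5831, 2.9136, 1.9764)
step 3: θ'=1.7264 (R=-7.0000) → pose (6.0997, 4.5908, 1.7264)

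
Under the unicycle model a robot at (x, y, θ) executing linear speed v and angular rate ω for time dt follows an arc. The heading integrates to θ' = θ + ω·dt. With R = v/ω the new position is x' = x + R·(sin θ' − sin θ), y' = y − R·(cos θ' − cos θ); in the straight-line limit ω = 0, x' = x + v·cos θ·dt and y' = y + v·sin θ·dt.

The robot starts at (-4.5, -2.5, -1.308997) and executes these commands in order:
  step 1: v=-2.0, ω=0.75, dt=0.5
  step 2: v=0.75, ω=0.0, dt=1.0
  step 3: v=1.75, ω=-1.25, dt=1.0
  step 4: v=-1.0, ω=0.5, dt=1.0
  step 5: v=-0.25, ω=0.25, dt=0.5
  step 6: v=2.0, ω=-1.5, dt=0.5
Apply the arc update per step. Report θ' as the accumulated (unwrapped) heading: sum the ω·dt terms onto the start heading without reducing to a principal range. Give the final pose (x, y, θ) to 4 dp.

step 1: θ'=-0.9340 (R=-2.6667) → pose (-4.9318, -1.6045, -0.9340)
step 2: θ'=-0.9340 (straight) → pose (-4.4858, -2.2075, -0.9340)
step 3: θ'=-2.1840 (R=-1.4000) → pose (-4.4665, -3.8457, -2.1840)
step 4: θ'=-1.6840 (R=-2.0000) → pose (-4.1149, -2.9206, -1.6840)
step 5: θ'=-1.5590 (R=-1.0000) → pose (-4.1086, -2.7959, -1.5590)
step 6: θ'=-2.3090 (R=-1.3333) → pose (-4.4556, -3.7089, -2.3090)

(-4.4556, -3.7089, -2.3090)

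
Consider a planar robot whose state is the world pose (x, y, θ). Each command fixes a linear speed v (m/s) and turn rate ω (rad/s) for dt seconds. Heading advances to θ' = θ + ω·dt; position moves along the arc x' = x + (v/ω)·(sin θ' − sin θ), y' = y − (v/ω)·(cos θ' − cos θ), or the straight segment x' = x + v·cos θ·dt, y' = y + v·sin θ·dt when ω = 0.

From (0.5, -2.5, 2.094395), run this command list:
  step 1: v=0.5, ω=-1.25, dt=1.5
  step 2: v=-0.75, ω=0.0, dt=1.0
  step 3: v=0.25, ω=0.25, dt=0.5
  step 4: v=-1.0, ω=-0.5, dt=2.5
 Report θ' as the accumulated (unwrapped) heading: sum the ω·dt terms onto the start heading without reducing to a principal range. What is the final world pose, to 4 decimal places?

step 1: θ'=0.2194 (R=-0.4000) → pose (0.7594, -1.9096, 0.2194)
step 2: θ'=0.2194 (straight) → pose (0.0273, -2.0728, 0.2194)
step 3: θ'=0.3444 (R=1.0000) → pose (0.1473, -2.0381, 0.3444)
step 4: θ'=-0.9056 (R=2.0000) → pose (-2.1015, -1.3899, -0.9056)

(-2.1015, -1.3899, -0.9056)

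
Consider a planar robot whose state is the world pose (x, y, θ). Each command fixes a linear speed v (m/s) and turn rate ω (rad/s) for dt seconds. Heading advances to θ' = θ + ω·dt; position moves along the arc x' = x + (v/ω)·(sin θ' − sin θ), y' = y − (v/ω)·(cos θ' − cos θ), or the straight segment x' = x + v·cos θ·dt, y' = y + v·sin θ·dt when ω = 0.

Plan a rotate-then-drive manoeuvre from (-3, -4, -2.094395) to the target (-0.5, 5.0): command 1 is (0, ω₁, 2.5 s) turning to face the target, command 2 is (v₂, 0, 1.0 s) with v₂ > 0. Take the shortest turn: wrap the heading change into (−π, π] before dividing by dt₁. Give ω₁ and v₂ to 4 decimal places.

heading to target = atan2(5−-4, -0.5−-3) = 1.2998
Δθ = wrap(1.2998 − -2.0944) = -2.8889; ω₁ = Δθ/dt₁ = -1.1556
distance = √((-0.5−-3)² + (5−-4)²) = 9.3408; v₂ = distance/dt₂ = 9.3408

ω₁ = -1.1556, v₂ = 9.3408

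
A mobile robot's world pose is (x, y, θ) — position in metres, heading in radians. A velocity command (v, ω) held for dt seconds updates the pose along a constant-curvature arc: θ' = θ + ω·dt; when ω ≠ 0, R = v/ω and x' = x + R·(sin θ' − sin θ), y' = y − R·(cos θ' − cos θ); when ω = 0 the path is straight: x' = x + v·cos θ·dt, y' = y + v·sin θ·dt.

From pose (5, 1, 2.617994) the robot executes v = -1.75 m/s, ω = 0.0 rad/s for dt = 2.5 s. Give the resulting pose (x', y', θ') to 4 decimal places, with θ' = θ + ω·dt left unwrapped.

(8.7889, -1.1875, 2.6180)

θ' = 2.6180 + 0.0·2.5 = 2.6180
ω = 0 → straight: x' = 5 + -1.75·cos(2.6180)·2.5 = 8.7889
y' = 1 + -1.75·sin(2.6180)·2.5 = -1.1875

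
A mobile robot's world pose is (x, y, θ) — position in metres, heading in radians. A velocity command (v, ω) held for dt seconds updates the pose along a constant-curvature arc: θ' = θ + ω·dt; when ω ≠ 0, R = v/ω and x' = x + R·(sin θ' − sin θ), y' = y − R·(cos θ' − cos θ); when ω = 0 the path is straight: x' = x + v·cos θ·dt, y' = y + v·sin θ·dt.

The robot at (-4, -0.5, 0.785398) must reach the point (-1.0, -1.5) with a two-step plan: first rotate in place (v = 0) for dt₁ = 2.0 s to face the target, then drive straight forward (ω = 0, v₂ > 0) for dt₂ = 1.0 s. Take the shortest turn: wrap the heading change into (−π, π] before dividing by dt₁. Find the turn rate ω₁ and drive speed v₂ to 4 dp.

heading to target = atan2(-1.5−-0.5, -1−-4) = -0.3218
Δθ = wrap(-0.3218 − 0.7854) = -1.1071; ω₁ = Δθ/dt₁ = -0.5536
distance = √((-1−-4)² + (-1.5−-0.5)²) = 3.1623; v₂ = distance/dt₂ = 3.1623

ω₁ = -0.5536, v₂ = 3.1623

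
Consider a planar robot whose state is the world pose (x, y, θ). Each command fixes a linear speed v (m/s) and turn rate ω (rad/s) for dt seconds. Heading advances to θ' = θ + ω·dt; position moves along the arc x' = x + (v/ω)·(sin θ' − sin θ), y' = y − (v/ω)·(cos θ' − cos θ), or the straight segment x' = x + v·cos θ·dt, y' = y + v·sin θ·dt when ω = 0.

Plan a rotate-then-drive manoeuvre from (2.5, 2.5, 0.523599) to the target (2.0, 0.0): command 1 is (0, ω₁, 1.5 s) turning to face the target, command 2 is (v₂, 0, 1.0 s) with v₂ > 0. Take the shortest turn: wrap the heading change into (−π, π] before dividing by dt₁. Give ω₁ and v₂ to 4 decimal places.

heading to target = atan2(0−2.5, 2−2.5) = -1.7682
Δθ = wrap(-1.7682 − 0.5236) = -2.2918; ω₁ = Δθ/dt₁ = -1.5279
distance = √((2−2.5)² + (0−2.5)²) = 2.5495; v₂ = distance/dt₂ = 2.5495

ω₁ = -1.5279, v₂ = 2.5495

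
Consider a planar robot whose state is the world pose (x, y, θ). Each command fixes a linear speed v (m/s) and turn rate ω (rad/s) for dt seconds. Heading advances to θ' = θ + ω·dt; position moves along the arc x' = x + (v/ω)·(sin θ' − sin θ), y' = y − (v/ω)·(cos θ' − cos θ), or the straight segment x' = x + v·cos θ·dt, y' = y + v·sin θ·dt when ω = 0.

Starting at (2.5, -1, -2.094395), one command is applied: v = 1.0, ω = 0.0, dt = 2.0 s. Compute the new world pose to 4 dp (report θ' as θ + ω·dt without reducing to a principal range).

θ' = -2.0944 + 0.0·2.0 = -2.0944
ω = 0 → straight: x' = 2.5 + 1.0·cos(-2.0944)·2.0 = 1.5000
y' = -1 + 1.0·sin(-2.0944)·2.0 = -2.7321

(1.5000, -2.7321, -2.0944)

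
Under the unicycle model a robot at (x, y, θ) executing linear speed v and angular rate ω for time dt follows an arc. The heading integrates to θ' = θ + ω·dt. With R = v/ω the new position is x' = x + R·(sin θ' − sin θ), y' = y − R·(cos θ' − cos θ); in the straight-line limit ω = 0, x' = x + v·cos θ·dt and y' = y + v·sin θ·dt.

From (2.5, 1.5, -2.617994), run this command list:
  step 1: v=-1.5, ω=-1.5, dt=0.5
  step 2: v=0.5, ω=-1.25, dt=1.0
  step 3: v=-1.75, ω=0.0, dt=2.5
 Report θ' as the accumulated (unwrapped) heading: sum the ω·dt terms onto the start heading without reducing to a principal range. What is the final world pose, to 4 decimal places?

(3.3284, -2.3950, -4.6180)

step 1: θ'=-3.3680 (R=1.0000) → pose (3.2245, 1.6085, -3.3680)
step 2: θ'=-4.6180 (R=-0.4000) → pose (2.9160, 1.9605, -4.6180)
step 3: θ'=-4.6180 (straight) → pose (3.3284, -2.3950, -4.6180)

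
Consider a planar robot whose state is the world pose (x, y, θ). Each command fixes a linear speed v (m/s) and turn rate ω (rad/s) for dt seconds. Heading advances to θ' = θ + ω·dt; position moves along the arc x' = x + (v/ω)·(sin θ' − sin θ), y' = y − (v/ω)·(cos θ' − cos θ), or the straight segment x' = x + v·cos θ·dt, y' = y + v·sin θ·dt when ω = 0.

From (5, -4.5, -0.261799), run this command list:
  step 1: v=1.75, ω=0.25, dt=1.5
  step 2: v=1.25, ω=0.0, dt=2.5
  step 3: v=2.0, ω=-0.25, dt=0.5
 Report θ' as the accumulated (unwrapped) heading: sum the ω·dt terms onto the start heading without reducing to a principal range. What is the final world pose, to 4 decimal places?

(11.7055, -4.2901, -0.0118)

step 1: θ'=0.1132 (R=7.0000) → pose (7.6024, -4.6937, 0.1132)
step 2: θ'=0.1132 (straight) → pose (10.7074, -4.3407, 0.1132)
step 3: θ'=-0.0118 (R=-8.0000) → pose (11.7055, -4.2901, -0.0118)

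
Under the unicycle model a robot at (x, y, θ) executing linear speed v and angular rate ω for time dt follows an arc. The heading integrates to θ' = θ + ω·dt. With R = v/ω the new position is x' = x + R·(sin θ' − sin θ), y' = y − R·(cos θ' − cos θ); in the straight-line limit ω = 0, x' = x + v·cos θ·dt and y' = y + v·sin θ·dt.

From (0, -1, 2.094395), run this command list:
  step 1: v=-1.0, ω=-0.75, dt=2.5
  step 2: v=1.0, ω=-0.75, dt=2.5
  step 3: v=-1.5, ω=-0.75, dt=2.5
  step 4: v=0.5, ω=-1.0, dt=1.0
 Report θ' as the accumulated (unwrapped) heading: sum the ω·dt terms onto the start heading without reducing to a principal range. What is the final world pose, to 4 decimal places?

step 1: θ'=0.2194 (R=1.3333) → pose (-0.8645, -2.9680, 0.2194)
step 2: θ'=-1.6556 (R=-1.3333) → pose (0.7542, -4.3824, -1.6556)
step 3: θ'=-3.5306 (R=2.0000) → pose (3.5056, -2.7012, -3.5306)
step 4: θ'=-4.5306 (R=-0.5000) → pose (3.2034, -2.3290, -4.5306)

(3.2034, -2.3290, -4.5306)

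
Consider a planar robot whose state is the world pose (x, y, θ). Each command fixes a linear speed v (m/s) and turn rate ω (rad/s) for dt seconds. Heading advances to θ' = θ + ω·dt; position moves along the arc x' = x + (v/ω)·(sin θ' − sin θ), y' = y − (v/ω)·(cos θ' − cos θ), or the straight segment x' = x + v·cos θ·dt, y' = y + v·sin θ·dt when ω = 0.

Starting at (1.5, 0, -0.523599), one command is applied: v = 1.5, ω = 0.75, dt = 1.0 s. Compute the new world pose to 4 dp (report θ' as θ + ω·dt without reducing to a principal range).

(2.9489, -0.2169, 0.2264)

θ' = -0.5236 + 0.75·1.0 = 0.2264
R = v/ω = 1.5/0.75 = 2.0000
x' = 1.5 + 2.0000·(sin 0.2264 − sin -0.5236) = 2.9489
y' = 0 − 2.0000·(cos 0.2264 − cos -0.5236) = -0.2169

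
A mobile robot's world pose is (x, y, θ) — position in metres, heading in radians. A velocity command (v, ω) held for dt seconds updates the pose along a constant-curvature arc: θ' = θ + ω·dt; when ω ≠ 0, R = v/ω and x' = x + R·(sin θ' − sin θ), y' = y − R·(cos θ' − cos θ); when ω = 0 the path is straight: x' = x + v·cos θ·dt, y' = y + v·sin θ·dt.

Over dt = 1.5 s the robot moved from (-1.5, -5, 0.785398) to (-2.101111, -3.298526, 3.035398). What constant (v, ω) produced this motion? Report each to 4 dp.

Δθ = 3.035398 − 0.785398 = 2.250000
ω = Δθ/dt = 2.250000/1.5 = 1.5000
R = −Δy/(cos θ' − cos θ) = 1.0000
v = R·ω = 1.0000·1.5000 = 1.5000

v = 1.5000, ω = 1.5000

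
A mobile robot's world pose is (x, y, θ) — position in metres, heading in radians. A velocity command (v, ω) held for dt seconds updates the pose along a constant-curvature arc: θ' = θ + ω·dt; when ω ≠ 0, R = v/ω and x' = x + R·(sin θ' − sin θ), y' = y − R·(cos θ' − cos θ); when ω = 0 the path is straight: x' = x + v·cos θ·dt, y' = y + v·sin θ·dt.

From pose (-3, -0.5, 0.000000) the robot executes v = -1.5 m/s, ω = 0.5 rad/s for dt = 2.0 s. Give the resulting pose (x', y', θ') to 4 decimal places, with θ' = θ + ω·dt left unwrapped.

(-5.5244, -1.8791, 1.0000)

θ' = 0.0000 + 0.5·2.0 = 1.0000
R = v/ω = -1.5/0.5 = -3.0000
x' = -3 + -3.0000·(sin 1.0000 − sin 0.0000) = -5.5244
y' = -0.5 − -3.0000·(cos 1.0000 − cos 0.0000) = -1.8791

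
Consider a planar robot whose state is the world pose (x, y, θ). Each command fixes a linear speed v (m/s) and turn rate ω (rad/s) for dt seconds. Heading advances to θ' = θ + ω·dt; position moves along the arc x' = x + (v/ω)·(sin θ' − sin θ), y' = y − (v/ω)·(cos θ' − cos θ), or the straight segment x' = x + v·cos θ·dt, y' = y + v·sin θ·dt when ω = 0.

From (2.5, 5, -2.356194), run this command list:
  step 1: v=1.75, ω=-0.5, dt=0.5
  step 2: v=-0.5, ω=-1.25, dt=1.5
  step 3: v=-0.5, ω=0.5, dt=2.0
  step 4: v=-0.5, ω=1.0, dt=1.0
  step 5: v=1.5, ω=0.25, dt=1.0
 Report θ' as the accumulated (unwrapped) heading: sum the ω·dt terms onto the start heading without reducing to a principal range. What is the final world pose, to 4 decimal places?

step 1: θ'=-2.6062 (R=-3.5000) → pose (1.8108, 4.4646, -2.6062)
step 2: θ'=-4.4812 (R=0.4000) → pose (2.4042, 4.2123, -4.4812)
step 3: θ'=-3.4812 (R=-1.0000) → pose (3.0445, 3.4985, -3.4812)
step 4: θ'=-2.4812 (R=-0.5000) → pose (3.5178, 3.5751, -2.4812)
step 5: θ'=-2.2312 (R=6.0000) → pose (2.4599, 2.5172, -2.2312)

(2.4599, 2.5172, -2.2312)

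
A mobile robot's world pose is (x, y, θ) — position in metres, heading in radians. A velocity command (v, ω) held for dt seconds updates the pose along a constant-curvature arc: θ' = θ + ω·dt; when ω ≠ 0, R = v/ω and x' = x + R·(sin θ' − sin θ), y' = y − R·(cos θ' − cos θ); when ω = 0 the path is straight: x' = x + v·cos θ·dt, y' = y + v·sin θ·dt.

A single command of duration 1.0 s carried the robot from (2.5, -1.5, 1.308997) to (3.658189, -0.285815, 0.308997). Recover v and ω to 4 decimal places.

Δθ = 0.308997 − 1.308997 = -1.000000
ω = Δθ/dt = -1.000000/1.0 = -1.0000
R = −Δy/(cos θ' − cos θ) = -1.7500
v = R·ω = -1.7500·-1.0000 = 1.7500

v = 1.7500, ω = -1.0000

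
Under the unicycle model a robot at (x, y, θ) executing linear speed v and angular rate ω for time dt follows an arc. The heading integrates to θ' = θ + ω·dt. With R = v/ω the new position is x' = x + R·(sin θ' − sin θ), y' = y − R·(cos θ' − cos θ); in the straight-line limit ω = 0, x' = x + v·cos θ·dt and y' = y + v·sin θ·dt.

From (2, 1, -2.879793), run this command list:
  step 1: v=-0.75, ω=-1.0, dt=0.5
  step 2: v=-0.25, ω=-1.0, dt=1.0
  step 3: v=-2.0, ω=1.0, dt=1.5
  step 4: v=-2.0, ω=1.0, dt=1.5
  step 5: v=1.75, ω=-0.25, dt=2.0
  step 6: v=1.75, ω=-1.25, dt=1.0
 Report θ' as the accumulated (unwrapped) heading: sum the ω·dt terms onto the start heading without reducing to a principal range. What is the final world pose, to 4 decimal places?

(4.8810, -2.5560, -3.1298)

step 1: θ'=-3.3798 (R=0.7500) → pose (2.3711, 1.0044, -3.3798)
step 2: θ'=-4.3798 (R=0.2500) → pose (2.5484, 0.8431, -4.3798)
step 3: θ'=-2.8798 (R=-2.0000) → pose (4.9564, -0.4358, -2.8798)
step 4: θ'=-1.3798 (R=-2.0000) → pose (6.4024, 1.8757, -1.3798)
step 5: θ'=-1.8798 (R=-7.0000) → pose (6.1982, -1.5819, -1.8798)
step 6: θ'=-3.1298 (R=-1.4000) → pose (4.8810, -2.5560, -3.1298)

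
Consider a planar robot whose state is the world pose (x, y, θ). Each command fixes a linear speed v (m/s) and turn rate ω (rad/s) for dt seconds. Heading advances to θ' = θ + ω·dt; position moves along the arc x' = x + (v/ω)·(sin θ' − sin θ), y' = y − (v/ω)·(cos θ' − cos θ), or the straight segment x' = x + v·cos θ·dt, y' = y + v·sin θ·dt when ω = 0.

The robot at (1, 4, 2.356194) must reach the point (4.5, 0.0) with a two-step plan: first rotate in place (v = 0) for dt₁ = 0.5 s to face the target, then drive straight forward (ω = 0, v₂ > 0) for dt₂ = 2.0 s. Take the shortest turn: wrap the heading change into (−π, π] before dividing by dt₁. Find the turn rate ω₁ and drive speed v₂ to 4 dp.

heading to target = atan2(0−4, 4.5−1) = -0.8520
Δθ = wrap(-0.8520 − 2.3562) = 3.0750; ω₁ = Δθ/dt₁ = 6.1500
distance = √((4.5−1)² + (0−4)²) = 5.3151; v₂ = distance/dt₂ = 2.6575

ω₁ = 6.1500, v₂ = 2.6575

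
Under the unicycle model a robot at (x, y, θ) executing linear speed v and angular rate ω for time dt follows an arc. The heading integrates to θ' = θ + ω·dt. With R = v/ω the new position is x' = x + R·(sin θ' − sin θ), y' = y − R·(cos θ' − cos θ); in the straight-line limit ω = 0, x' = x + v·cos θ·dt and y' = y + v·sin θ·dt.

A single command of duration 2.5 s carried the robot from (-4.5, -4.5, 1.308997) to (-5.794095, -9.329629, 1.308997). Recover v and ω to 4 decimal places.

v = -2.0000, ω = 0.0000

Δθ = 1.308997 − 1.308997 = 0.000000
ω = Δθ/dt = 0.000000/2.5 = 0.0000
ω = 0 → v = (Δx·cos θ + Δy·sin θ)/dt = -2.0000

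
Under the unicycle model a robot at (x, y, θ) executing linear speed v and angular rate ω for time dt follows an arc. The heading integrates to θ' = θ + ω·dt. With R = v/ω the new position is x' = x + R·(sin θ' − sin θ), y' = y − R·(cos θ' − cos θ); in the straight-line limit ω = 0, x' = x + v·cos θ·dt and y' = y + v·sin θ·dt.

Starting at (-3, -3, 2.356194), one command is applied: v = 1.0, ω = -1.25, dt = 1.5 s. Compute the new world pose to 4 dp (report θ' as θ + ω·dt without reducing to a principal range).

(-2.8046, -1.7252, 0.4812)

θ' = 2.3562 + -1.25·1.5 = 0.4812
R = v/ω = 1.0/-1.25 = -0.8000
x' = -3 + -0.8000·(sin 0.4812 − sin 2.3562) = -2.8046
y' = -3 − -0.8000·(cos 0.4812 − cos 2.3562) = -1.7252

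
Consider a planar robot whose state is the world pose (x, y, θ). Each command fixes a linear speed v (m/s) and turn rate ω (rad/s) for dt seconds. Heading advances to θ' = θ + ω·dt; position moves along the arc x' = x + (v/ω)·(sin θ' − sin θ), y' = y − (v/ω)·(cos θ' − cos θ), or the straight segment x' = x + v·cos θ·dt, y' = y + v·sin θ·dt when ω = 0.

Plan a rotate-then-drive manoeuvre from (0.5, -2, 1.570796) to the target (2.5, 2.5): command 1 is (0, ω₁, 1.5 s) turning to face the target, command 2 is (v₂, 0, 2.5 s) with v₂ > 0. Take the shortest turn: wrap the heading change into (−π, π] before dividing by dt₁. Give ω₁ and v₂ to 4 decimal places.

ω₁ = -0.2788, v₂ = 1.9698

heading to target = atan2(2.5−-2, 2.5−0.5) = 1.1526
Δθ = wrap(1.1526 − 1.5708) = -0.4182; ω₁ = Δθ/dt₁ = -0.2788
distance = √((2.5−0.5)² + (2.5−-2)²) = 4.9244; v₂ = distance/dt₂ = 1.9698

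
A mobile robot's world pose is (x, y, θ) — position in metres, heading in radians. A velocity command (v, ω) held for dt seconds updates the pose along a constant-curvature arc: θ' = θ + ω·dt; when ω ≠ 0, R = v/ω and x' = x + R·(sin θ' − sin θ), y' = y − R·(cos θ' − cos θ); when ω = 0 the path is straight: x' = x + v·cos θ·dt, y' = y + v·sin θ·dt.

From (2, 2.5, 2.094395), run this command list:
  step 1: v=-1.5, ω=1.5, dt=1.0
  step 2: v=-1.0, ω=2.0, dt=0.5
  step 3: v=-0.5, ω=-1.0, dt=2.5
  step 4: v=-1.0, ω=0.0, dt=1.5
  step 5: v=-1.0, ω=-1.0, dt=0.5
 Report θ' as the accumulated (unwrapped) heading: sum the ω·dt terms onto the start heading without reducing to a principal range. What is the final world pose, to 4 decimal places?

(5.3945, 0.9072, 1.5944)

step 1: θ'=3.5944 (R=-1.0000) → pose (3.3035, 2.1008, 3.5944)
step 2: θ'=4.5944 (R=-0.5000) → pose (3.5813, 2.4915, 4.5944)
step 3: θ'=2.0944 (R=0.5000) → pose (4.5108, 2.6827, 2.0944)
step 4: θ'=2.0944 (straight) → pose (5.2608, 1.3836, 2.0944)
step 5: θ'=1.5944 (R=1.0000) → pose (5.3945, 0.9072, 1.5944)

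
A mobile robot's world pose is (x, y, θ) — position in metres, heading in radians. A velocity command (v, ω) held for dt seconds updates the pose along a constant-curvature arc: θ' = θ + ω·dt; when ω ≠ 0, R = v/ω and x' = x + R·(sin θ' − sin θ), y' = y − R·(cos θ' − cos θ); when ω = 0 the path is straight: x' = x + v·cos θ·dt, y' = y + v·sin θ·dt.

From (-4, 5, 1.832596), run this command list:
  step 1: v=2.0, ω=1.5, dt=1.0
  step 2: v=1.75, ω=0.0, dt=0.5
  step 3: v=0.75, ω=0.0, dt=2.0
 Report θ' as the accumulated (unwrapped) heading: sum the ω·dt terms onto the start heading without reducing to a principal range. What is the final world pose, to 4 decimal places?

(-7.8728, 5.5131, 3.3326)

step 1: θ'=3.3326 (R=1.3333) → pose (-5.5410, 5.9640, 3.3326)
step 2: θ'=3.3326 (straight) → pose (-6.4001, 5.7979, 3.3326)
step 3: θ'=3.3326 (straight) → pose (-7.8728, 5.5131, 3.3326)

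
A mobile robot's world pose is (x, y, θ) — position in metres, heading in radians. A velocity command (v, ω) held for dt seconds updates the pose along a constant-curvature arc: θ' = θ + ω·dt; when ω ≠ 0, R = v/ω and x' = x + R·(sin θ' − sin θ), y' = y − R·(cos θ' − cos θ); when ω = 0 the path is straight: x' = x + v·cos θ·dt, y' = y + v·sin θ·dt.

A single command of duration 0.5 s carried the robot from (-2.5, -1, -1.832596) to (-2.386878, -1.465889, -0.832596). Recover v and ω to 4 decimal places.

Δθ = -0.832596 − -1.832596 = 1.000000
ω = Δθ/dt = 1.000000/0.5 = 2.0000
R = −Δy/(cos θ' − cos θ) = 0.5000
v = R·ω = 0.5000·2.0000 = 1.0000

v = 1.0000, ω = 2.0000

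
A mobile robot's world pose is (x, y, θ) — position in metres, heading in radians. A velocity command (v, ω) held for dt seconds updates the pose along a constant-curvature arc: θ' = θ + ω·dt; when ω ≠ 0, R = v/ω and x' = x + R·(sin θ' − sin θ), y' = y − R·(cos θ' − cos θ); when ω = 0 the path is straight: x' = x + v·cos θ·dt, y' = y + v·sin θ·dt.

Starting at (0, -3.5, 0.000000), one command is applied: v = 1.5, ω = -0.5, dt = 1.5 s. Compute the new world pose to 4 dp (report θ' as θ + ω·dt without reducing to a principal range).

θ' = 0.0000 + -0.5·1.5 = -0.7500
R = v/ω = 1.5/-0.5 = -3.0000
x' = 0 + -3.0000·(sin -0.7500 − sin 0.0000) = 2.0449
y' = -3.5 − -3.0000·(cos -0.7500 − cos 0.0000) = -4.3049

(2.0449, -4.3049, -0.7500)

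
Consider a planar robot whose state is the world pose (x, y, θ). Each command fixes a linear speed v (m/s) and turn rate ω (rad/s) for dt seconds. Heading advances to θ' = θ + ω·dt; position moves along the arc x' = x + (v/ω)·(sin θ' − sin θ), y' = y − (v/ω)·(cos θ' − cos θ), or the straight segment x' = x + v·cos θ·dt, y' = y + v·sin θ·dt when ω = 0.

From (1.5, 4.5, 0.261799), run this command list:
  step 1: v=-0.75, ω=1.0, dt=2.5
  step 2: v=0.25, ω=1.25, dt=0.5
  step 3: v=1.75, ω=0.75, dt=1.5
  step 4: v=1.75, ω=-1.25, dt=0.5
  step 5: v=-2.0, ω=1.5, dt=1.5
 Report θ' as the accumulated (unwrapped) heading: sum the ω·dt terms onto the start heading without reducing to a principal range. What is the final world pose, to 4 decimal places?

step 1: θ'=2.7618 (R=-0.7500) → pose (1.4161, 3.0790, 2.7618)
step 2: θ'=3.3868 (R=0.2000) → pose (1.2934, 3.0873, 3.3868)
step 3: θ'=4.5118 (R=2.3333) → pose (-0.4267, 1.2886, 4.5118)
step 4: θ'=3.8868 (R=-1.4000) → pose (-0.8493, 0.5387, 3.8868)
step 5: θ'=6.1368 (R=-1.3333) → pose (-1.5590, 2.8377, 6.1368)

(-1.5590, 2.8377, 6.1368)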